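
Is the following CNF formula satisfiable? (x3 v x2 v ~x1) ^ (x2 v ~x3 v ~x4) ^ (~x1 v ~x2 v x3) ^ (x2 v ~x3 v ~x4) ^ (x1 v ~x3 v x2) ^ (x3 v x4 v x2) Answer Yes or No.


Check all 16 possible truth assignments.
Number of satisfying assignments found: 8.
The formula is satisfiable.

Yes


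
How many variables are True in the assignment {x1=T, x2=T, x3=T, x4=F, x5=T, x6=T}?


The weight is the number of variables assigned True.
True variables: x1, x2, x3, x5, x6.
Weight = 5.

5


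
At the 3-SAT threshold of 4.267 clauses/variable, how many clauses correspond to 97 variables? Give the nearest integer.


The 3-SAT phase transition occurs at approximately 4.267 clauses per variable.
m = 4.267 * 97 = 413.899.
Rounded to nearest integer: 414.

414


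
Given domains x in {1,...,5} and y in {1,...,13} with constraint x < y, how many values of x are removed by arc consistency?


For the constraint x < y, x needs a supporting value in y's domain.
x can be at most 12 (one less than y's maximum).
Valid x values from domain: 5 out of 5.
Pruned = 5 - 5 = 0.

0


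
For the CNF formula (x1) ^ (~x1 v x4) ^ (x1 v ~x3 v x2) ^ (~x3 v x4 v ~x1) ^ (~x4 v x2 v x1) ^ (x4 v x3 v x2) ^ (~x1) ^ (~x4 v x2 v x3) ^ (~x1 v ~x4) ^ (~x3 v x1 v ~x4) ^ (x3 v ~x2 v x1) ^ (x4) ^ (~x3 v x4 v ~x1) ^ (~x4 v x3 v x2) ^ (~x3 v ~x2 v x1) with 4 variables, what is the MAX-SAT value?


Enumerate all 16 truth assignments.
For each, count how many of the 15 clauses are satisfied.
The formula is not fully satisfiable, so the maximum is below 15.
Maximum simultaneously satisfiable clauses = 13.

13


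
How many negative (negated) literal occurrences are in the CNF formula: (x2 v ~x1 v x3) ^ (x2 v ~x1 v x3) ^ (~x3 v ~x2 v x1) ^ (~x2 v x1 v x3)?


Scan each clause for negated literals.
Clause 1: 1 negative; Clause 2: 1 negative; Clause 3: 2 negative; Clause 4: 1 negative.
Total negative literal occurrences = 5.

5


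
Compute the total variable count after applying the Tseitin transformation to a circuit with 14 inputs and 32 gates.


The Tseitin transformation introduces one auxiliary variable per gate.
Total variables = inputs + gates = 14 + 32 = 46.

46


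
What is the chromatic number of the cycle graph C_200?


A cycle on an even number of vertices is bipartite: alternate two colors around the cycle.
Since 200 is even, two colors suffice, and at least two are needed because the graph has edges.
Chromatic number = 2.

2


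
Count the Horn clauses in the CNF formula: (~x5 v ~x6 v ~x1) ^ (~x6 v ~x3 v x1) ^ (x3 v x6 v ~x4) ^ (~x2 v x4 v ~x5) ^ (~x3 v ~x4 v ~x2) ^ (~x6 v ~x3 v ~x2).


A Horn clause has at most one positive literal.
Clause 1: 0 positive lit(s) -> Horn
Clause 2: 1 positive lit(s) -> Horn
Clause 3: 2 positive lit(s) -> not Horn
Clause 4: 1 positive lit(s) -> Horn
Clause 5: 0 positive lit(s) -> Horn
Clause 6: 0 positive lit(s) -> Horn
Total Horn clauses = 5.

5


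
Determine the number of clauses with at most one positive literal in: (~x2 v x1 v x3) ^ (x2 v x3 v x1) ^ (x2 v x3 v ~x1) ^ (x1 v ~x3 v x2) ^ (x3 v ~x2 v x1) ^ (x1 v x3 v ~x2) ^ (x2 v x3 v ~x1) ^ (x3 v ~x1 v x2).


A Horn clause has at most one positive literal.
Clause 1: 2 positive lit(s) -> not Horn
Clause 2: 3 positive lit(s) -> not Horn
Clause 3: 2 positive lit(s) -> not Horn
Clause 4: 2 positive lit(s) -> not Horn
Clause 5: 2 positive lit(s) -> not Horn
Clause 6: 2 positive lit(s) -> not Horn
Clause 7: 2 positive lit(s) -> not Horn
Clause 8: 2 positive lit(s) -> not Horn
Total Horn clauses = 0.

0


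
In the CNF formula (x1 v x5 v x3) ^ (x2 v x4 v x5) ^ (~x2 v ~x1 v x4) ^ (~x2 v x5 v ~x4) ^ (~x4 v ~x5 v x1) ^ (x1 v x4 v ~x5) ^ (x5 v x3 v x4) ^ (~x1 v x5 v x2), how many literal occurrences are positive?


Scan each clause for unnegated literals.
Clause 1: 3 positive; Clause 2: 3 positive; Clause 3: 1 positive; Clause 4: 1 positive; Clause 5: 1 positive; Clause 6: 2 positive; Clause 7: 3 positive; Clause 8: 2 positive.
Total positive literal occurrences = 16.

16


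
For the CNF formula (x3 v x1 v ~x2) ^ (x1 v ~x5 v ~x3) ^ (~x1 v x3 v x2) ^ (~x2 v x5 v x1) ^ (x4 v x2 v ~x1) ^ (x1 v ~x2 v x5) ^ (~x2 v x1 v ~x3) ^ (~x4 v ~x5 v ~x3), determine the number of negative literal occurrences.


Scan each clause for negated literals.
Clause 1: 1 negative; Clause 2: 2 negative; Clause 3: 1 negative; Clause 4: 1 negative; Clause 5: 1 negative; Clause 6: 1 negative; Clause 7: 2 negative; Clause 8: 3 negative.
Total negative literal occurrences = 12.

12


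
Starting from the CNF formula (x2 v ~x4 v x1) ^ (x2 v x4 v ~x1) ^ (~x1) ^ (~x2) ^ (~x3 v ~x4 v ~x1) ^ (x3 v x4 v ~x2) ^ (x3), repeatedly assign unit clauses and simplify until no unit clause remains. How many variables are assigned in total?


Unit propagation repeatedly assigns the literal in any unit clause, then simplifies.
Assignments in order: x1 = F, x2 = F, x4 = F, x3 = T.
No further unit clauses remain.
Total variables assigned = 4.

4


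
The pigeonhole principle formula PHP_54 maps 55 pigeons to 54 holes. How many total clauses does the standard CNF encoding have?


The PHP encoding has two parts:
1) At-least-one-hole clauses: 55 (one per pigeon, each with 54 literals).
2) At-most-one-pigeon-per-hole clauses: 54 holes * C(55,2) = 54 * 1485 = 80190.
Total clauses = 55 + 80190 = 80245.

80245


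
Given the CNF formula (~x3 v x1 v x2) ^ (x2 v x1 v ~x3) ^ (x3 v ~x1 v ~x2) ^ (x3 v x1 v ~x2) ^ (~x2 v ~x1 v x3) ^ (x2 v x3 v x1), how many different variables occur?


Identify each distinct variable in the formula.
Variables found: x1, x2, x3.
Total distinct variables = 3.

3


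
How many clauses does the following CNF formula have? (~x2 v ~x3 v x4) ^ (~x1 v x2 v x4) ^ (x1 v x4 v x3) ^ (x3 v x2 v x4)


Each group enclosed in parentheses joined by ^ is one clause.
Counting the conjuncts: 4 clauses.

4


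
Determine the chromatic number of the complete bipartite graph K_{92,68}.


K_{92,68} is bipartite by definition: the two parts are independent sets, with every edge crossing between them.
Color all vertices in one part with color 1 and all vertices in the other part with color 2.
Since the graph has at least one edge, one color does not suffice.
Chromatic number = 2.

2


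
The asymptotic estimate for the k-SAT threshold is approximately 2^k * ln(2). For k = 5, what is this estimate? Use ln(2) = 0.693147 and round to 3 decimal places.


Using the asymptotic formula: threshold ~ 2^k * ln(2).
2^5 = 32.
32 * 0.693147 = 22.181.

22.181


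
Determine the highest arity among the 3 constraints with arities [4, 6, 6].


The arities are: 4, 6, 6.
Scan for the maximum value.
Maximum arity = 6.

6


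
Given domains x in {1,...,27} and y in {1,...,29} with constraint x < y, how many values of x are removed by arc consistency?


For the constraint x < y, x needs a supporting value in y's domain.
x can be at most 28 (one less than y's maximum).
Valid x values from domain: 27 out of 27.
Pruned = 27 - 27 = 0.

0


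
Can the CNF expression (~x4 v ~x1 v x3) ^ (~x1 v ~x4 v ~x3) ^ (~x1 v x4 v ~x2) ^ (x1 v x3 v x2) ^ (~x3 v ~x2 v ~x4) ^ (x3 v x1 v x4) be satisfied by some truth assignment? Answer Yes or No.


Check all 16 possible truth assignments.
Number of satisfying assignments found: 6.
The formula is satisfiable.

Yes


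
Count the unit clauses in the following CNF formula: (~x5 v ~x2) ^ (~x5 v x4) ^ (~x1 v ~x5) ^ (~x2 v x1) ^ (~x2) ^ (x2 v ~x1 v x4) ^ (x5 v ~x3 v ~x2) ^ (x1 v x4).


A unit clause contains exactly one literal.
Unit clauses found: (~x2).
Count = 1.

1


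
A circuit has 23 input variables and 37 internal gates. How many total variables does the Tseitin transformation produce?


The Tseitin transformation introduces one auxiliary variable per gate.
Total variables = inputs + gates = 23 + 37 = 60.

60


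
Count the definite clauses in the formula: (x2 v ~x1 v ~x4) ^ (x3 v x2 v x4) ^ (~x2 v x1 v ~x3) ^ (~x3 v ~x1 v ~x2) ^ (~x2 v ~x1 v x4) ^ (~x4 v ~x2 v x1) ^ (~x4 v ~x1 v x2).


A definite clause has exactly one positive literal.
Clause 1: 1 positive -> definite
Clause 2: 3 positive -> not definite
Clause 3: 1 positive -> definite
Clause 4: 0 positive -> not definite
Clause 5: 1 positive -> definite
Clause 6: 1 positive -> definite
Clause 7: 1 positive -> definite
Definite clause count = 5.

5


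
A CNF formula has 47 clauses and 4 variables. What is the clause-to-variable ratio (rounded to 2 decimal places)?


Clause-to-variable ratio = clauses / variables.
47 / 4 = 11.75.

11.75


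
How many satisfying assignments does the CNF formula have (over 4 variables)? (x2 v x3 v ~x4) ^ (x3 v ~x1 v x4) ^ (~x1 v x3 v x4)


Enumerate all 16 truth assignments over 4 variables.
Test each against every clause.
Satisfying assignments found: 12.

12


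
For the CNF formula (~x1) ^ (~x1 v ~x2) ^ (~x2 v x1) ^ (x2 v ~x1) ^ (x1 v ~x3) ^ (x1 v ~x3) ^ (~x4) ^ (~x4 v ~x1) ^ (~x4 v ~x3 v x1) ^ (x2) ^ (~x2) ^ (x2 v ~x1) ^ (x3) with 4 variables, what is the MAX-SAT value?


Enumerate all 16 truth assignments.
For each, count how many of the 13 clauses are satisfied.
The formula is not fully satisfiable, so the maximum is below 13.
Maximum simultaneously satisfiable clauses = 11.

11


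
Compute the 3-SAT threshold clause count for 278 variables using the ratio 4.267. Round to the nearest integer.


The 3-SAT phase transition occurs at approximately 4.267 clauses per variable.
m = 4.267 * 278 = 1186.226.
Rounded to nearest integer: 1186.

1186


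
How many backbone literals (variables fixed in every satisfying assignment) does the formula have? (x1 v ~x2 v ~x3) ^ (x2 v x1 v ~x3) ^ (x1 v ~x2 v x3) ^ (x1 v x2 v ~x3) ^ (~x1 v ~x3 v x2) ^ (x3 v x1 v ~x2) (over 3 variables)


Find all satisfying assignments: 4 model(s).
Check which variables have the same value in every model.
No variable is fixed across all models.
Backbone size = 0.

0


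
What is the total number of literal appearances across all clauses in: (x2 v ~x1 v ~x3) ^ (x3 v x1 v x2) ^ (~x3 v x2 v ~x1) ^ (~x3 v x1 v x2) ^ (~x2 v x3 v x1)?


Clause lengths: 3, 3, 3, 3, 3.
Sum = 3 + 3 + 3 + 3 + 3 = 15.

15


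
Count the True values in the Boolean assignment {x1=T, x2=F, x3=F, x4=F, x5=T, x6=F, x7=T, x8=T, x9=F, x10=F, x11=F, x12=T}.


The weight is the number of variables assigned True.
True variables: x1, x5, x7, x8, x12.
Weight = 5.

5


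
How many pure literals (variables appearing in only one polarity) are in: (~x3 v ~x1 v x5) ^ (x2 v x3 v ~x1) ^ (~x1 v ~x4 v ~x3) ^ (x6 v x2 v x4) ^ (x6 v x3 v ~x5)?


A pure literal appears in only one polarity across all clauses.
Pure literals: x1 (negative only), x2 (positive only), x6 (positive only).
Count = 3.

3


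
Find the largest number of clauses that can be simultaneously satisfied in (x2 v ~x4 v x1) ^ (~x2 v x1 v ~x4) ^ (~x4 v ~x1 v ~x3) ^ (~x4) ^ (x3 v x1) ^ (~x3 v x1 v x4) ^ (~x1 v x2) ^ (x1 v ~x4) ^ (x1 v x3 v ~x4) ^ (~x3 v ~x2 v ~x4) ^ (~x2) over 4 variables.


Enumerate all 16 truth assignments.
For each, count how many of the 11 clauses are satisfied.
The formula is not fully satisfiable, so the maximum is below 11.
Maximum simultaneously satisfiable clauses = 10.

10


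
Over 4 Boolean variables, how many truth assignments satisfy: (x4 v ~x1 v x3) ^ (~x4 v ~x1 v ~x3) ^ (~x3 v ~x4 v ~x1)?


Enumerate all 16 truth assignments over 4 variables.
Test each against every clause.
Satisfying assignments found: 12.

12


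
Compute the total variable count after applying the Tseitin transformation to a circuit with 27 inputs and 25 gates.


The Tseitin transformation introduces one auxiliary variable per gate.
Total variables = inputs + gates = 27 + 25 = 52.

52


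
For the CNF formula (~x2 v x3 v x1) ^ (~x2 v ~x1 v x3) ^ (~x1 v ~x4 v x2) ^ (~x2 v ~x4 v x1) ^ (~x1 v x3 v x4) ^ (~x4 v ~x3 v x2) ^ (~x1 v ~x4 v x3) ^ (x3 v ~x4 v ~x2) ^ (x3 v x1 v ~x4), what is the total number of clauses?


Each group enclosed in parentheses joined by ^ is one clause.
Counting the conjuncts: 9 clauses.

9


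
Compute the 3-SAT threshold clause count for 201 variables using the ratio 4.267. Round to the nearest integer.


The 3-SAT phase transition occurs at approximately 4.267 clauses per variable.
m = 4.267 * 201 = 857.667.
Rounded to nearest integer: 858.

858


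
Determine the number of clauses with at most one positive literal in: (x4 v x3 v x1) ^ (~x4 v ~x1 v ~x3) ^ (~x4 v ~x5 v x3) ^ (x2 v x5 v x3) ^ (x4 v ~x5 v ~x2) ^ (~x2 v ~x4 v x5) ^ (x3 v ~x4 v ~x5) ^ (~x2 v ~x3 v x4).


A Horn clause has at most one positive literal.
Clause 1: 3 positive lit(s) -> not Horn
Clause 2: 0 positive lit(s) -> Horn
Clause 3: 1 positive lit(s) -> Horn
Clause 4: 3 positive lit(s) -> not Horn
Clause 5: 1 positive lit(s) -> Horn
Clause 6: 1 positive lit(s) -> Horn
Clause 7: 1 positive lit(s) -> Horn
Clause 8: 1 positive lit(s) -> Horn
Total Horn clauses = 6.

6


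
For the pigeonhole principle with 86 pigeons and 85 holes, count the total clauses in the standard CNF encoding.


The PHP encoding has two parts:
1) At-least-one-hole clauses: 86 (one per pigeon, each with 85 literals).
2) At-most-one-pigeon-per-hole clauses: 85 holes * C(86,2) = 85 * 3655 = 310675.
Total clauses = 86 + 310675 = 310761.

310761


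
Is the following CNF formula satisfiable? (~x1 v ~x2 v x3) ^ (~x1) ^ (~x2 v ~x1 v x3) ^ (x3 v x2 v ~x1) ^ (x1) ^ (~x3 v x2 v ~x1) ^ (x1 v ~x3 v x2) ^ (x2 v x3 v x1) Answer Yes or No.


Check all 8 possible truth assignments.
Number of satisfying assignments found: 0.
The formula is unsatisfiable.

No


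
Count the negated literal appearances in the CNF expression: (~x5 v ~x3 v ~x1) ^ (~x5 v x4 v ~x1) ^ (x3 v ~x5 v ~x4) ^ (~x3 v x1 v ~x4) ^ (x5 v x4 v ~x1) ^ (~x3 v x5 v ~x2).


Scan each clause for negated literals.
Clause 1: 3 negative; Clause 2: 2 negative; Clause 3: 2 negative; Clause 4: 2 negative; Clause 5: 1 negative; Clause 6: 2 negative.
Total negative literal occurrences = 12.

12


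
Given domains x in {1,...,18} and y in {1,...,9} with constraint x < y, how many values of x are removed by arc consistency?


For the constraint x < y, x needs a supporting value in y's domain.
x can be at most 8 (one less than y's maximum).
Valid x values from domain: 8 out of 18.
Pruned = 18 - 8 = 10.

10


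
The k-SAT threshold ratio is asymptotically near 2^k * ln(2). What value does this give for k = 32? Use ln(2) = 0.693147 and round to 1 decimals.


Using the asymptotic formula: threshold ~ 2^k * ln(2).
2^32 = 4294967296.
4294967296 * 0.693147 = 2977043696.3.

2977043696.3


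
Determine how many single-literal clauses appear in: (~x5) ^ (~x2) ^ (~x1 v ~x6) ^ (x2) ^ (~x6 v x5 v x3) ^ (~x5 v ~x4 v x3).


A unit clause contains exactly one literal.
Unit clauses found: (~x5), (~x2), (x2).
Count = 3.

3


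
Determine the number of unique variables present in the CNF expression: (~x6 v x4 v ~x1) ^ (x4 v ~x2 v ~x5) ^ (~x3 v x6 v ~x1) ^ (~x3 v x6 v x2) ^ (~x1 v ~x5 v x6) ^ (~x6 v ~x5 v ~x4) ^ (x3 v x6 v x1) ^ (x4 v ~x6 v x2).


Identify each distinct variable in the formula.
Variables found: x1, x2, x3, x4, x5, x6.
Total distinct variables = 6.

6


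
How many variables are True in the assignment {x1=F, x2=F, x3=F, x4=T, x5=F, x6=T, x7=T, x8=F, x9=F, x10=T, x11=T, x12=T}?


The weight is the number of variables assigned True.
True variables: x4, x6, x7, x10, x11, x12.
Weight = 6.

6


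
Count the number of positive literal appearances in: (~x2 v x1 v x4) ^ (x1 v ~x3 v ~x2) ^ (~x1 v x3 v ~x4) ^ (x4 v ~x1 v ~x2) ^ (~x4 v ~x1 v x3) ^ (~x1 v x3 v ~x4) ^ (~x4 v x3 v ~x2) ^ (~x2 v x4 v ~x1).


Scan each clause for unnegated literals.
Clause 1: 2 positive; Clause 2: 1 positive; Clause 3: 1 positive; Clause 4: 1 positive; Clause 5: 1 positive; Clause 6: 1 positive; Clause 7: 1 positive; Clause 8: 1 positive.
Total positive literal occurrences = 9.

9


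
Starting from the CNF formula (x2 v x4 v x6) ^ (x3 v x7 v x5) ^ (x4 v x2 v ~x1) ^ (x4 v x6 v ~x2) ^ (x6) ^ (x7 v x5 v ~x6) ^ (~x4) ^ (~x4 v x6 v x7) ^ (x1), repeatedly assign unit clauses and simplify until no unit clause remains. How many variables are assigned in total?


Unit propagation repeatedly assigns the literal in any unit clause, then simplifies.
Assignments in order: x6 = T, x4 = F, x1 = T, x2 = T.
No further unit clauses remain.
Total variables assigned = 4.

4


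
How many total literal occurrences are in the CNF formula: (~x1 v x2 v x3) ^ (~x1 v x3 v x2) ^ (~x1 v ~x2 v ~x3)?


Clause lengths: 3, 3, 3.
Sum = 3 + 3 + 3 = 9.

9


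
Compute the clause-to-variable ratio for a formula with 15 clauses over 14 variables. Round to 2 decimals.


Clause-to-variable ratio = clauses / variables.
15 / 14 = 1.07.

1.07


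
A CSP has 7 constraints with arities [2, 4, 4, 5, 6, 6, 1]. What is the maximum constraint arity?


The arities are: 2, 4, 4, 5, 6, 6, 1.
Scan for the maximum value.
Maximum arity = 6.

6


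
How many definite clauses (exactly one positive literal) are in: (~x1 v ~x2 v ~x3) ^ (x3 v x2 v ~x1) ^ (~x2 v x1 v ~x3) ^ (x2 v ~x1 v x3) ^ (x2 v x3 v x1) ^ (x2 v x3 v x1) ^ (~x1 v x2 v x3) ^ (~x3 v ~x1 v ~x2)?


A definite clause has exactly one positive literal.
Clause 1: 0 positive -> not definite
Clause 2: 2 positive -> not definite
Clause 3: 1 positive -> definite
Clause 4: 2 positive -> not definite
Clause 5: 3 positive -> not definite
Clause 6: 3 positive -> not definite
Clause 7: 2 positive -> not definite
Clause 8: 0 positive -> not definite
Definite clause count = 1.

1


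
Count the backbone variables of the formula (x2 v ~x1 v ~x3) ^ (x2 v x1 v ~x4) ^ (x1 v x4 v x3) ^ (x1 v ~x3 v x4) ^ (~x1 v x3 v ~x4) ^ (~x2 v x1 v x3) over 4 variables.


Find all satisfying assignments: 5 model(s).
Check which variables have the same value in every model.
No variable is fixed across all models.
Backbone size = 0.

0


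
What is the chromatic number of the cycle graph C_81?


An odd cycle cannot be 2-colored: alternating two colors around the cycle returns to the start with a conflict.
Since 81 is odd, three colors are required (and three suffice).
Chromatic number = 3.

3


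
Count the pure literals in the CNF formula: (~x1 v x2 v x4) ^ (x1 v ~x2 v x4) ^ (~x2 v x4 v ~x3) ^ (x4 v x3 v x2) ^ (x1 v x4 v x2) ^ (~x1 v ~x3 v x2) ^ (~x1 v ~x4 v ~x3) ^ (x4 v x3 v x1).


A pure literal appears in only one polarity across all clauses.
No pure literals found.
Count = 0.

0


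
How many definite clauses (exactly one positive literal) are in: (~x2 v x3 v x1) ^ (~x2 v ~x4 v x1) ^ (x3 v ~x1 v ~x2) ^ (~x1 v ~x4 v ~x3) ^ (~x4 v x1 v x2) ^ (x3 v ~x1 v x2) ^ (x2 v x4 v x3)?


A definite clause has exactly one positive literal.
Clause 1: 2 positive -> not definite
Clause 2: 1 positive -> definite
Clause 3: 1 positive -> definite
Clause 4: 0 positive -> not definite
Clause 5: 2 positive -> not definite
Clause 6: 2 positive -> not definite
Clause 7: 3 positive -> not definite
Definite clause count = 2.

2


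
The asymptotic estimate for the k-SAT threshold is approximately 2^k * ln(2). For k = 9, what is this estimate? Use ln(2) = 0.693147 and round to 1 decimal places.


Using the asymptotic formula: threshold ~ 2^k * ln(2).
2^9 = 512.
512 * 0.693147 = 354.9.

354.9


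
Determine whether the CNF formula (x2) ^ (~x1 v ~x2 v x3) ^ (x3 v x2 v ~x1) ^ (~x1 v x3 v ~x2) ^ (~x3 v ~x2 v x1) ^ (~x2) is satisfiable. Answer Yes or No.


Check all 8 possible truth assignments.
Number of satisfying assignments found: 0.
The formula is unsatisfiable.

No


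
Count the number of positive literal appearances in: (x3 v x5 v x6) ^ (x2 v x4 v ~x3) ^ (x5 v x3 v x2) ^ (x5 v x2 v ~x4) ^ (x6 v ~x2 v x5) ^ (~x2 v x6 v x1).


Scan each clause for unnegated literals.
Clause 1: 3 positive; Clause 2: 2 positive; Clause 3: 3 positive; Clause 4: 2 positive; Clause 5: 2 positive; Clause 6: 2 positive.
Total positive literal occurrences = 14.

14


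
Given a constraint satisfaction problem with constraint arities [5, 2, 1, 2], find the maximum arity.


The arities are: 5, 2, 1, 2.
Scan for the maximum value.
Maximum arity = 5.

5


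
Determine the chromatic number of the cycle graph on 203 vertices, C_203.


An odd cycle cannot be 2-colored: alternating two colors around the cycle returns to the start with a conflict.
Since 203 is odd, three colors are required (and three suffice).
Chromatic number = 3.

3


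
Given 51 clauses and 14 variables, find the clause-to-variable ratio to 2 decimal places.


Clause-to-variable ratio = clauses / variables.
51 / 14 = 3.64.

3.64


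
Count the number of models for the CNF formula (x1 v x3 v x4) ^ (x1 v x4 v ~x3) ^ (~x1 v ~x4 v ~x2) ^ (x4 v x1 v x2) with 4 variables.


Enumerate all 16 truth assignments over 4 variables.
Test each against every clause.
Satisfying assignments found: 10.

10


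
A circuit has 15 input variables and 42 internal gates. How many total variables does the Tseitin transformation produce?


The Tseitin transformation introduces one auxiliary variable per gate.
Total variables = inputs + gates = 15 + 42 = 57.

57


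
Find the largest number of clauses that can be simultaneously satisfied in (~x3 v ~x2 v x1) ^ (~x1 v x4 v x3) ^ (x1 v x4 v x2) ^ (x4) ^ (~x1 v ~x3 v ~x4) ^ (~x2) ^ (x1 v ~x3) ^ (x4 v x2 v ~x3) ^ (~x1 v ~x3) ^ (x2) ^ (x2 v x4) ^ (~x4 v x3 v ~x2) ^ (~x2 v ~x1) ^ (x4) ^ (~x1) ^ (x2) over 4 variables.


Enumerate all 16 truth assignments.
For each, count how many of the 16 clauses are satisfied.
The formula is not fully satisfiable, so the maximum is below 16.
Maximum simultaneously satisfiable clauses = 14.

14


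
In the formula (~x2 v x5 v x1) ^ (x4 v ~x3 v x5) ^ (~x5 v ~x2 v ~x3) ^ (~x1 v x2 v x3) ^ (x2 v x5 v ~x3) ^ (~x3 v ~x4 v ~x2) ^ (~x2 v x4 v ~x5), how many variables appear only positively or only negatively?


A pure literal appears in only one polarity across all clauses.
No pure literals found.
Count = 0.

0


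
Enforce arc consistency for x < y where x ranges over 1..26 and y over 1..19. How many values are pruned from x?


For the constraint x < y, x needs a supporting value in y's domain.
x can be at most 18 (one less than y's maximum).
Valid x values from domain: 18 out of 26.
Pruned = 26 - 18 = 8.

8


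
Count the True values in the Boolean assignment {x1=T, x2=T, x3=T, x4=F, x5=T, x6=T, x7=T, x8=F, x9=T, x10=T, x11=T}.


The weight is the number of variables assigned True.
True variables: x1, x2, x3, x5, x6, x7, x9, x10, x11.
Weight = 9.

9


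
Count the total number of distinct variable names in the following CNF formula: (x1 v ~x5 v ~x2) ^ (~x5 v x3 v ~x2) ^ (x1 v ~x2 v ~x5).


Identify each distinct variable in the formula.
Variables found: x1, x2, x3, x5.
Total distinct variables = 4.

4


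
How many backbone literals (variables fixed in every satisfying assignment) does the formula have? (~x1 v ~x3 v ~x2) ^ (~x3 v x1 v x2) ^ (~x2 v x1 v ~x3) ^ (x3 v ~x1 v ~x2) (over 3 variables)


Find all satisfying assignments: 4 model(s).
Check which variables have the same value in every model.
No variable is fixed across all models.
Backbone size = 0.

0


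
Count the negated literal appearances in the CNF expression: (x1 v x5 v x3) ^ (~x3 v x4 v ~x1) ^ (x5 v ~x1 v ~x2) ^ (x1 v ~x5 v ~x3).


Scan each clause for negated literals.
Clause 1: 0 negative; Clause 2: 2 negative; Clause 3: 2 negative; Clause 4: 2 negative.
Total negative literal occurrences = 6.

6


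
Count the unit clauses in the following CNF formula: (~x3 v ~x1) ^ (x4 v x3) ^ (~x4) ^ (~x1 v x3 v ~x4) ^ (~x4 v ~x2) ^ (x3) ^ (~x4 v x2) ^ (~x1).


A unit clause contains exactly one literal.
Unit clauses found: (~x4), (x3), (~x1).
Count = 3.

3


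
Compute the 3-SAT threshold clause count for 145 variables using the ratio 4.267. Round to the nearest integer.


The 3-SAT phase transition occurs at approximately 4.267 clauses per variable.
m = 4.267 * 145 = 618.715.
Rounded to nearest integer: 619.

619


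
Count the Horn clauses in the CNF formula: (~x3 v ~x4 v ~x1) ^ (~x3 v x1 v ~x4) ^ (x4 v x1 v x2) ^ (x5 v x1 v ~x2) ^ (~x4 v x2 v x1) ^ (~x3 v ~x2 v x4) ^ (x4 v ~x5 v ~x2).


A Horn clause has at most one positive literal.
Clause 1: 0 positive lit(s) -> Horn
Clause 2: 1 positive lit(s) -> Horn
Clause 3: 3 positive lit(s) -> not Horn
Clause 4: 2 positive lit(s) -> not Horn
Clause 5: 2 positive lit(s) -> not Horn
Clause 6: 1 positive lit(s) -> Horn
Clause 7: 1 positive lit(s) -> Horn
Total Horn clauses = 4.

4


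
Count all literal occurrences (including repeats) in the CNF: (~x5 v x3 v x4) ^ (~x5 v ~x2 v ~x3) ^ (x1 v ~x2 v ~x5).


Clause lengths: 3, 3, 3.
Sum = 3 + 3 + 3 = 9.

9


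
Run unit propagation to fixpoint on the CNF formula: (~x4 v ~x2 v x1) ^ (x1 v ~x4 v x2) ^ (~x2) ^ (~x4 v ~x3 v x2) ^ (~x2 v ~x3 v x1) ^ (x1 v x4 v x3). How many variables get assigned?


Unit propagation repeatedly assigns the literal in any unit clause, then simplifies.
Assignments in order: x2 = F.
No further unit clauses remain.
Total variables assigned = 1.

1


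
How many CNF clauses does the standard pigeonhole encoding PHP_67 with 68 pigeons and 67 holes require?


The PHP encoding has two parts:
1) At-least-one-hole clauses: 68 (one per pigeon, each with 67 literals).
2) At-most-one-pigeon-per-hole clauses: 67 holes * C(68,2) = 67 * 2278 = 152626.
Total clauses = 68 + 152626 = 152694.

152694


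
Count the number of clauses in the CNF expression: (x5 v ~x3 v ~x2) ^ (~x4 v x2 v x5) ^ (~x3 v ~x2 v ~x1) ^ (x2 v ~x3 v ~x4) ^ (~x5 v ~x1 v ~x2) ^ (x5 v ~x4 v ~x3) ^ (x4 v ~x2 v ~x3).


Each group enclosed in parentheses joined by ^ is one clause.
Counting the conjuncts: 7 clauses.

7


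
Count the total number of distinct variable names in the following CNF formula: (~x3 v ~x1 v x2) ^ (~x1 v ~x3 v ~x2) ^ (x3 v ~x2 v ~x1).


Identify each distinct variable in the formula.
Variables found: x1, x2, x3.
Total distinct variables = 3.

3


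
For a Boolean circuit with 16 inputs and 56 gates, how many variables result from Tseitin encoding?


The Tseitin transformation introduces one auxiliary variable per gate.
Total variables = inputs + gates = 16 + 56 = 72.

72


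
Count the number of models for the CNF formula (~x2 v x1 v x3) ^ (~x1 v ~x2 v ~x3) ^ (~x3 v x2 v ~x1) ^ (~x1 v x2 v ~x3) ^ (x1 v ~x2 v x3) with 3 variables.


Enumerate all 8 truth assignments over 3 variables.
Test each against every clause.
Satisfying assignments found: 5.

5


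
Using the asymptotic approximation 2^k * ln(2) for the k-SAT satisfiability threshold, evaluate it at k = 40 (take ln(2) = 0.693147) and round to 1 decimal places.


Using the asymptotic formula: threshold ~ 2^k * ln(2).
2^40 = 1099511627776.
1099511627776 * 0.693147 = 762123186258.1.

762123186258.1


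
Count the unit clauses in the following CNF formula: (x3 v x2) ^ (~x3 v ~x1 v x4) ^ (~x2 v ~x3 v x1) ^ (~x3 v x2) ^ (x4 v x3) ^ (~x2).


A unit clause contains exactly one literal.
Unit clauses found: (~x2).
Count = 1.

1


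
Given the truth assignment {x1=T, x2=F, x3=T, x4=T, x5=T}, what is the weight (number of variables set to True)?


The weight is the number of variables assigned True.
True variables: x1, x3, x4, x5.
Weight = 4.

4


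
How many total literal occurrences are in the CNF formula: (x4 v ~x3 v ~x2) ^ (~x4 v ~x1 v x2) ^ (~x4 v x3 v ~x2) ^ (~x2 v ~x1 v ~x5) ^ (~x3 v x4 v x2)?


Clause lengths: 3, 3, 3, 3, 3.
Sum = 3 + 3 + 3 + 3 + 3 = 15.

15


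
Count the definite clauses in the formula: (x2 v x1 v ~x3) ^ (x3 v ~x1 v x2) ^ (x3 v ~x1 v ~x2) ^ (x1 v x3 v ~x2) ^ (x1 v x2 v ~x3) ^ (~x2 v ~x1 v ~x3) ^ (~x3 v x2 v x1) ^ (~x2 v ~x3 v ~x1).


A definite clause has exactly one positive literal.
Clause 1: 2 positive -> not definite
Clause 2: 2 positive -> not definite
Clause 3: 1 positive -> definite
Clause 4: 2 positive -> not definite
Clause 5: 2 positive -> not definite
Clause 6: 0 positive -> not definite
Clause 7: 2 positive -> not definite
Clause 8: 0 positive -> not definite
Definite clause count = 1.

1


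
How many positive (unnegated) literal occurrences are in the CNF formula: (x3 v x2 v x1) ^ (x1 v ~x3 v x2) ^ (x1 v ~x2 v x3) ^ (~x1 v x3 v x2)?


Scan each clause for unnegated literals.
Clause 1: 3 positive; Clause 2: 2 positive; Clause 3: 2 positive; Clause 4: 2 positive.
Total positive literal occurrences = 9.

9


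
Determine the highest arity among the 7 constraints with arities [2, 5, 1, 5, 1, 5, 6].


The arities are: 2, 5, 1, 5, 1, 5, 6.
Scan for the maximum value.
Maximum arity = 6.

6


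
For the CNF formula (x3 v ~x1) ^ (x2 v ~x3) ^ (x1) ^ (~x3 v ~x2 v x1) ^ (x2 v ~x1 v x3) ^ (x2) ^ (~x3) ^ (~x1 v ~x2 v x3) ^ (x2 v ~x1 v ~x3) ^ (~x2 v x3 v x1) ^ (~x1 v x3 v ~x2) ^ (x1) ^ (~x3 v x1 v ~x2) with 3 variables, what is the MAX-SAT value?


Enumerate all 8 truth assignments.
For each, count how many of the 13 clauses are satisfied.
The formula is not fully satisfiable, so the maximum is below 13.
Maximum simultaneously satisfiable clauses = 12.

12


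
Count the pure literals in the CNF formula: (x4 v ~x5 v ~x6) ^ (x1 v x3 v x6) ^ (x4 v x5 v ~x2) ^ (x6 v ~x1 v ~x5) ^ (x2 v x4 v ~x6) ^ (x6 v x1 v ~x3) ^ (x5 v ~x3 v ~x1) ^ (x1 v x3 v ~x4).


A pure literal appears in only one polarity across all clauses.
No pure literals found.
Count = 0.

0


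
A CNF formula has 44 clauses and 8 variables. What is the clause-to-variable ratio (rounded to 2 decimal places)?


Clause-to-variable ratio = clauses / variables.
44 / 8 = 5.5.

5.5


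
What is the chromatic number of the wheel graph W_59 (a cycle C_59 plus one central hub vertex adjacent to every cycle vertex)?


W_59 consists of the cycle C_59 together with a hub vertex adjacent to every cycle vertex.
The cycle C_59 needs 3 colors (odd cycle -> 3).
The hub is adjacent to every cycle vertex, so it must receive a new color distinct from all of them.
Chromatic number = 3 + 1 = 4.

4


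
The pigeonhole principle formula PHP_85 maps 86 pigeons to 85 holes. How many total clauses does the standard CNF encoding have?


The PHP encoding has two parts:
1) At-least-one-hole clauses: 86 (one per pigeon, each with 85 literals).
2) At-most-one-pigeon-per-hole clauses: 85 holes * C(86,2) = 85 * 3655 = 310675.
Total clauses = 86 + 310675 = 310761.

310761


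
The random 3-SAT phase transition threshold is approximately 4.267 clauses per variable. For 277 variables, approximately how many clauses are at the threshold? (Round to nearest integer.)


The 3-SAT phase transition occurs at approximately 4.267 clauses per variable.
m = 4.267 * 277 = 1181.959.
Rounded to nearest integer: 1182.

1182


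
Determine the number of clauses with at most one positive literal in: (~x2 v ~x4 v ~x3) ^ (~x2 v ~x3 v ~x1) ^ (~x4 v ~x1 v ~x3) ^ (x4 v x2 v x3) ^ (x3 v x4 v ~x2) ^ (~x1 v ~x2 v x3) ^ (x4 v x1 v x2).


A Horn clause has at most one positive literal.
Clause 1: 0 positive lit(s) -> Horn
Clause 2: 0 positive lit(s) -> Horn
Clause 3: 0 positive lit(s) -> Horn
Clause 4: 3 positive lit(s) -> not Horn
Clause 5: 2 positive lit(s) -> not Horn
Clause 6: 1 positive lit(s) -> Horn
Clause 7: 3 positive lit(s) -> not Horn
Total Horn clauses = 4.

4


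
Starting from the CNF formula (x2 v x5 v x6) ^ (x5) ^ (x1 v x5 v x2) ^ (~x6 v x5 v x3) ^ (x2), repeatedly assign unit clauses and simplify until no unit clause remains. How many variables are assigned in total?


Unit propagation repeatedly assigns the literal in any unit clause, then simplifies.
Assignments in order: x5 = T, x2 = T.
No further unit clauses remain.
Total variables assigned = 2.

2


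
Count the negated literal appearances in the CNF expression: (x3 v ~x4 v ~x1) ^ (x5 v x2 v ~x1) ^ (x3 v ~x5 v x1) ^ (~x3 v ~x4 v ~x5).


Scan each clause for negated literals.
Clause 1: 2 negative; Clause 2: 1 negative; Clause 3: 1 negative; Clause 4: 3 negative.
Total negative literal occurrences = 7.

7


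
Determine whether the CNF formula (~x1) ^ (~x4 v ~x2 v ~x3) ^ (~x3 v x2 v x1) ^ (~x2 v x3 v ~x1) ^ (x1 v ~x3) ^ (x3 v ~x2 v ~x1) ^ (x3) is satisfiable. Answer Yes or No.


Check all 16 possible truth assignments.
Number of satisfying assignments found: 0.
The formula is unsatisfiable.

No


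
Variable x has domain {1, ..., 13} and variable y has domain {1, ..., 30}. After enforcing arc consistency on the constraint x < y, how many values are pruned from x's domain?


For the constraint x < y, x needs a supporting value in y's domain.
x can be at most 29 (one less than y's maximum).
Valid x values from domain: 13 out of 13.
Pruned = 13 - 13 = 0.

0


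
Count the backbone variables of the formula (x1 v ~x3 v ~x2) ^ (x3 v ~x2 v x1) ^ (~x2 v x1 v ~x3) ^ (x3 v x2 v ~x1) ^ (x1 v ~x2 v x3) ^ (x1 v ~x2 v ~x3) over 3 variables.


Find all satisfying assignments: 5 model(s).
Check which variables have the same value in every model.
No variable is fixed across all models.
Backbone size = 0.

0


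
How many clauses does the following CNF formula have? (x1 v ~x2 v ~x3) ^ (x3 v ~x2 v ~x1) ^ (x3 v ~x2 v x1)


Each group enclosed in parentheses joined by ^ is one clause.
Counting the conjuncts: 3 clauses.

3


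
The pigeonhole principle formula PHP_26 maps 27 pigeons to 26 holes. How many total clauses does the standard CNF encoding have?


The PHP encoding has two parts:
1) At-least-one-hole clauses: 27 (one per pigeon, each with 26 literals).
2) At-most-one-pigeon-per-hole clauses: 26 holes * C(27,2) = 26 * 351 = 9126.
Total clauses = 27 + 9126 = 9153.

9153


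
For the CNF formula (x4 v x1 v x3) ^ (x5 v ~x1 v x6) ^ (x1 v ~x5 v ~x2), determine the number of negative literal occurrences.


Scan each clause for negated literals.
Clause 1: 0 negative; Clause 2: 1 negative; Clause 3: 2 negative.
Total negative literal occurrences = 3.

3


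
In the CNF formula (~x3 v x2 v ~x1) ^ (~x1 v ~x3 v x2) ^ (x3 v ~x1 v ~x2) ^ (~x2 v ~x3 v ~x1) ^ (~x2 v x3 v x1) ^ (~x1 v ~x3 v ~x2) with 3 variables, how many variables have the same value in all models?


Find all satisfying assignments: 4 model(s).
Check which variables have the same value in every model.
No variable is fixed across all models.
Backbone size = 0.

0


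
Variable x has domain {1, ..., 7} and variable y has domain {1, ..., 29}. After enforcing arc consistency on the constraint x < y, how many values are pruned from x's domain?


For the constraint x < y, x needs a supporting value in y's domain.
x can be at most 28 (one less than y's maximum).
Valid x values from domain: 7 out of 7.
Pruned = 7 - 7 = 0.

0


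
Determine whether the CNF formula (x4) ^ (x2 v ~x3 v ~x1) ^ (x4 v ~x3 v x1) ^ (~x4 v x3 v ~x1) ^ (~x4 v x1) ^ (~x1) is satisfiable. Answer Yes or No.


Check all 16 possible truth assignments.
Number of satisfying assignments found: 0.
The formula is unsatisfiable.

No


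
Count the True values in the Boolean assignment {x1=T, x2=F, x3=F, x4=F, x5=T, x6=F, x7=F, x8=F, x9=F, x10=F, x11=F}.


The weight is the number of variables assigned True.
True variables: x1, x5.
Weight = 2.

2


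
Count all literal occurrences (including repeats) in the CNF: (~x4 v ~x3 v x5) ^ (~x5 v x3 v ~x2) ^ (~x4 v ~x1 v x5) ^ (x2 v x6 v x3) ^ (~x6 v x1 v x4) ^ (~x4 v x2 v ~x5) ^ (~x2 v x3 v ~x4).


Clause lengths: 3, 3, 3, 3, 3, 3, 3.
Sum = 3 + 3 + 3 + 3 + 3 + 3 + 3 = 21.

21


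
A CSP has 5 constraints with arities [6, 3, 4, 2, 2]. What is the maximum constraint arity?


The arities are: 6, 3, 4, 2, 2.
Scan for the maximum value.
Maximum arity = 6.

6


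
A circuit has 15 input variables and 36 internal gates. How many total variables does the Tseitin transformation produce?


The Tseitin transformation introduces one auxiliary variable per gate.
Total variables = inputs + gates = 15 + 36 = 51.

51


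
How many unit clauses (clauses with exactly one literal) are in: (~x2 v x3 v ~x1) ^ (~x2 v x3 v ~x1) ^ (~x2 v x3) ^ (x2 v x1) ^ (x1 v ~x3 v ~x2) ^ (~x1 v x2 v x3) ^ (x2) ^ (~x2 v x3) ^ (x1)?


A unit clause contains exactly one literal.
Unit clauses found: (x2), (x1).
Count = 2.

2


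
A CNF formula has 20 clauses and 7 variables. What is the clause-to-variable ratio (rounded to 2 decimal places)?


Clause-to-variable ratio = clauses / variables.
20 / 7 = 2.86.

2.86


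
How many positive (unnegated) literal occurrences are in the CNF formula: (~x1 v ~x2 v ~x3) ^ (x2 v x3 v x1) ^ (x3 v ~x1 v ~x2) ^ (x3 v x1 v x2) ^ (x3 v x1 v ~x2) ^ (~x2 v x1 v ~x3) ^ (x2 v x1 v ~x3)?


Scan each clause for unnegated literals.
Clause 1: 0 positive; Clause 2: 3 positive; Clause 3: 1 positive; Clause 4: 3 positive; Clause 5: 2 positive; Clause 6: 1 positive; Clause 7: 2 positive.
Total positive literal occurrences = 12.

12


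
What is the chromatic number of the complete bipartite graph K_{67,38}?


K_{67,38} is bipartite by definition: the two parts are independent sets, with every edge crossing between them.
Color all vertices in one part with color 1 and all vertices in the other part with color 2.
Since the graph has at least one edge, one color does not suffice.
Chromatic number = 2.

2


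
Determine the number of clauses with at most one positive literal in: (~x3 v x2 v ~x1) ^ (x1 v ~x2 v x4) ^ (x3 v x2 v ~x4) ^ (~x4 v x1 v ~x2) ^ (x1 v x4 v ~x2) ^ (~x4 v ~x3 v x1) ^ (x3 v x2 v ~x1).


A Horn clause has at most one positive literal.
Clause 1: 1 positive lit(s) -> Horn
Clause 2: 2 positive lit(s) -> not Horn
Clause 3: 2 positive lit(s) -> not Horn
Clause 4: 1 positive lit(s) -> Horn
Clause 5: 2 positive lit(s) -> not Horn
Clause 6: 1 positive lit(s) -> Horn
Clause 7: 2 positive lit(s) -> not Horn
Total Horn clauses = 3.

3


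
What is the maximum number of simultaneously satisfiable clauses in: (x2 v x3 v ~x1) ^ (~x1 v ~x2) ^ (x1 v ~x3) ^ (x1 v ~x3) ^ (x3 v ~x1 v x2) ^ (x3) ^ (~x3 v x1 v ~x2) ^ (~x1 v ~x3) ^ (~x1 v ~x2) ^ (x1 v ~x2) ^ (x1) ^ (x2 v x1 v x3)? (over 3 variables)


Enumerate all 8 truth assignments.
For each, count how many of the 12 clauses are satisfied.
The formula is not fully satisfiable, so the maximum is below 12.
Maximum simultaneously satisfiable clauses = 11.

11


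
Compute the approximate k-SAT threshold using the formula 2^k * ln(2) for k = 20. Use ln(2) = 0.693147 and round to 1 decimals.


Using the asymptotic formula: threshold ~ 2^k * ln(2).
2^20 = 1048576.
1048576 * 0.693147 = 726817.3.

726817.3


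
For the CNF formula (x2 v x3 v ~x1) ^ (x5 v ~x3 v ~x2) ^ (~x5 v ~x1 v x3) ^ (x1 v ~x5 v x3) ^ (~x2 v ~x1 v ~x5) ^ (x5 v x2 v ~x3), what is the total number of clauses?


Each group enclosed in parentheses joined by ^ is one clause.
Counting the conjuncts: 6 clauses.

6


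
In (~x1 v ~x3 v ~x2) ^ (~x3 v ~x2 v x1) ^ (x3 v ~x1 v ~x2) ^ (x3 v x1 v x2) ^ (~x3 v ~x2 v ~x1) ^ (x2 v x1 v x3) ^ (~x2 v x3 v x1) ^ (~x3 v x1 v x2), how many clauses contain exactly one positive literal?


A definite clause has exactly one positive literal.
Clause 1: 0 positive -> not definite
Clause 2: 1 positive -> definite
Clause 3: 1 positive -> definite
Clause 4: 3 positive -> not definite
Clause 5: 0 positive -> not definite
Clause 6: 3 positive -> not definite
Clause 7: 2 positive -> not definite
Clause 8: 2 positive -> not definite
Definite clause count = 2.

2


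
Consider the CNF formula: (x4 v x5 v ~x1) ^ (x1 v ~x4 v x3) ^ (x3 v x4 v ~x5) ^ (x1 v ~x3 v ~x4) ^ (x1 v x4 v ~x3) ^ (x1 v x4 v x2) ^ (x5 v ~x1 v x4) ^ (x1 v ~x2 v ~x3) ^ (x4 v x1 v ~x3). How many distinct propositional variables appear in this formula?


Identify each distinct variable in the formula.
Variables found: x1, x2, x3, x4, x5.
Total distinct variables = 5.

5


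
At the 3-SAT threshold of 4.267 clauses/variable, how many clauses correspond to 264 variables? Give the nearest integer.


The 3-SAT phase transition occurs at approximately 4.267 clauses per variable.
m = 4.267 * 264 = 1126.488.
Rounded to nearest integer: 1126.

1126
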